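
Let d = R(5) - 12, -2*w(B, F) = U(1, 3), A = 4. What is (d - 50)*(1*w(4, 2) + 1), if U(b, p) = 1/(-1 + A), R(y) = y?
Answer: -95/2 ≈ -47.500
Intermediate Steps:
U(b, p) = ⅓ (U(b, p) = 1/(-1 + 4) = 1/3 = ⅓)
w(B, F) = -⅙ (w(B, F) = -½*⅓ = -⅙)
d = -7 (d = 5 - 12 = -7)
(d - 50)*(1*w(4, 2) + 1) = (-7 - 50)*(1*(-⅙) + 1) = -57*(-⅙ + 1) = -57*⅚ = -95/2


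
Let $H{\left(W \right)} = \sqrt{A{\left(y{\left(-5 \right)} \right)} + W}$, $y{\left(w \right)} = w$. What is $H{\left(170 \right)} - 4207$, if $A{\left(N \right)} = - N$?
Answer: $-4207 + 5 \sqrt{7} \approx -4193.8$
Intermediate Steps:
$H{\left(W \right)} = \sqrt{5 + W}$ ($H{\left(W \right)} = \sqrt{\left(-1\right) \left(-5\right) + W} = \sqrt{5 + W}$)
$H{\left(170 \right)} - 4207 = \sqrt{5 + 170} - 4207 = \sqrt{175} - 4207 = 5 \sqrt{7} - 4207 = -4207 + 5 \sqrt{7}$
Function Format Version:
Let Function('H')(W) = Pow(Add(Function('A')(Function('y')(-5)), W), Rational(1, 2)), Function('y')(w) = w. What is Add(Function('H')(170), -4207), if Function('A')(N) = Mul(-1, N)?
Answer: Add(-4207, Mul(5, Pow(7, Rational(1, 2)))) ≈ -4193.8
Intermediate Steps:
Function('H')(W) = Pow(Add(5, W), Rational(1, 2)) (Function('H')(W) = Pow(Add(Mul(-1, -5), W), Rational(1, 2)) = Pow(Add(5, W), Rational(1, 2)))
Add(Function('H')(170), -4207) = Add(Pow(Add(5, 170), Rational(1, 2)), -4207) = Add(Pow(175, Rational(1, 2)), -4207) = Add(Mul(5, Pow(7, Rational(1, 2))), -4207) = Add(-4207, Mul(5, Pow(7, Rational(1, 2))))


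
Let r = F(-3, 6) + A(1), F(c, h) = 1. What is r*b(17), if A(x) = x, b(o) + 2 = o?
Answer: 30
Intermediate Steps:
b(o) = -2 + o
r = 2 (r = 1 + 1 = 2)
r*b(17) = 2*(-2 + 17) = 2*15 = 30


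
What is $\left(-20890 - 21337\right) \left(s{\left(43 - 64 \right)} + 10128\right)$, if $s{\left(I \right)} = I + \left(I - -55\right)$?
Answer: $-428224007$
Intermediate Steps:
$s{\left(I \right)} = 55 + 2 I$ ($s{\left(I \right)} = I + \left(I + 55\right) = I + \left(55 + I\right) = 55 + 2 I$)
$\left(-20890 - 21337\right) \left(s{\left(43 - 64 \right)} + 10128\right) = \left(-20890 - 21337\right) \left(\left(55 + 2 \left(43 - 64\right)\right) + 10128\right) = - 42227 \left(\left(55 + 2 \left(-21\right)\right) + 10128\right) = - 42227 \left(\left(55 - 42\right) + 10128\right) = - 42227 \left(13 + 10128\right) = \left(-42227\right) 10141 = -428224007$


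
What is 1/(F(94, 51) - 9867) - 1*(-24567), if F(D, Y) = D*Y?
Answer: 124628390/5073 ≈ 24567.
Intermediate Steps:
1/(F(94, 51) - 9867) - 1*(-24567) = 1/(94*51 - 9867) - 1*(-24567) = 1/(4794 - 9867) + 24567 = 1/(-5073) + 24567 = -1/5073 + 24567 = 124628390/5073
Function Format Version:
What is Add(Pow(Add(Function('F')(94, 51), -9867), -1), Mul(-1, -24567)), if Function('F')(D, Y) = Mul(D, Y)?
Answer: Rational(124628390, 5073) ≈ 24567.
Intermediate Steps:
Add(Pow(Add(Function('F')(94, 51), -9867), -1), Mul(-1, -24567)) = Add(Pow(Add(Mul(94, 51), -9867), -1), Mul(-1, -24567)) = Add(Pow(Add(4794, -9867), -1), 24567) = Add(Pow(-5073, -1), 24567) = Add(Rational(-1, 5073), 24567) = Rational(124628390, 5073)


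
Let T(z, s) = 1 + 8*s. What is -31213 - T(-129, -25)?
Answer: -31014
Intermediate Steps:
-31213 - T(-129, -25) = -31213 - (1 + 8*(-25)) = -31213 - (1 - 200) = -31213 - 1*(-199) = -31213 + 199 = -31014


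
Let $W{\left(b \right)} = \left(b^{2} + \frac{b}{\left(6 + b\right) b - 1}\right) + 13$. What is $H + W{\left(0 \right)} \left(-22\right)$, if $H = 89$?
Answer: $-197$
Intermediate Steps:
$W{\left(b \right)} = 13 + b^{2} + \frac{b}{-1 + b \left(6 + b\right)}$ ($W{\left(b \right)} = \left(b^{2} + \frac{b}{b \left(6 + b\right) - 1}\right) + 13 = \left(b^{2} + \frac{b}{-1 + b \left(6 + b\right)}\right) + 13 = 13 + b^{2} + \frac{b}{-1 + b \left(6 + b\right)}$)
$H + W{\left(0 \right)} \left(-22\right) = 89 + \frac{-13 + 0^{4} + 6 \cdot 0^{3} + 12 \cdot 0^{2} + 79 \cdot 0}{-1 + 0^{2} + 6 \cdot 0} \left(-22\right) = 89 + \frac{-13 + 0 + 6 \cdot 0 + 12 \cdot 0 + 0}{-1 + 0 + 0} \left(-22\right) = 89 + \frac{-13 + 0 + 0 + 0 + 0}{-1} \left(-22\right) = 89 + \left(-1\right) \left(-13\right) \left(-22\right) = 89 + 13 \left(-22\right) = 89 - 286 = -197$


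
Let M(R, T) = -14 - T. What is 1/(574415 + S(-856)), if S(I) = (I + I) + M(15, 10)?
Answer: 1/572679 ≈ 1.7462e-6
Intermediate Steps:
S(I) = -24 + 2*I (S(I) = (I + I) + (-14 - 1*10) = 2*I + (-14 - 10) = 2*I - 24 = -24 + 2*I)
1/(574415 + S(-856)) = 1/(574415 + (-24 + 2*(-856))) = 1/(574415 + (-24 - 1712)) = 1/(574415 - 1736) = 1/572679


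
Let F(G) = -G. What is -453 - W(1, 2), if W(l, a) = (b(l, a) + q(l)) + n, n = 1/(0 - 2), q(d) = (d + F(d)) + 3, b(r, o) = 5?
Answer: -921/2 ≈ -460.50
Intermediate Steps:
q(d) = 3 (q(d) = (d - d) + 3 = 0 + 3 = 3)
n = -1/2 (n = 1/(-2) = -1/2 ≈ -0.50000)
W(l, a) = 15/2 (W(l, a) = (5 + 3) - 1/2 = 8 - 1/2 = 15/2)
-453 - W(1, 2) = -453 - 1*15/2 = -453 - 15/2 = -921/2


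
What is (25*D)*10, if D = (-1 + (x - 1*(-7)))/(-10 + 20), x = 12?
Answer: 450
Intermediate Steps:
D = 9/5 (D = (-1 + (12 - 1*(-7)))/(-10 + 20) = (-1 + (12 + 7))/10 = (-1 + 19)*(⅒) = 18*(⅒) = 9/5 ≈ 1.8000)
(25*D)*10 = (25*(9/5))*10 = 45*10 = 450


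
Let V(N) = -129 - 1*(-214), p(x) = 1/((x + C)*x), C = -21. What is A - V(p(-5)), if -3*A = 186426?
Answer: -62227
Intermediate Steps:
A = -62142 (A = -⅓*186426 = -62142)
p(x) = 1/(x*(-21 + x)) (p(x) = 1/((x - 21)*x) = 1/((-21 + x)*x) = 1/(x*(-21 + x)))
V(N) = 85 (V(N) = -129 + 214 = 85)
A - V(p(-5)) = -62142 - 1*85 = -62142 - 85 = -62227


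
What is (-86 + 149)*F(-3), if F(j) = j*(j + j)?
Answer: 1134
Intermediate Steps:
F(j) = 2*j**2 (F(j) = j*(2*j) = 2*j**2)
(-86 + 149)*F(-3) = (-86 + 149)*(2*(-3)**2) = 63*(2*9) = 63*18 = 1134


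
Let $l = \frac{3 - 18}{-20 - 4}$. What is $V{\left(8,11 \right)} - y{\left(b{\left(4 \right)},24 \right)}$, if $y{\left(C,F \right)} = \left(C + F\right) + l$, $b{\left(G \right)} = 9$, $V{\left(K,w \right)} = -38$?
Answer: $- \frac{573}{8} \approx -71.625$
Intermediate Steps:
$l = \frac{5}{8}$ ($l = - \frac{15}{-24} = \left(-15\right) \left(- \frac{1}{24}\right) = \frac{5}{8} \approx 0.625$)
$y{\left(C,F \right)} = \frac{5}{8} + C + F$ ($y{\left(C,F \right)} = \left(C + F\right) + \frac{5}{8} = \frac{5}{8} + C + F$)
$V{\left(8,11 \right)} - y{\left(b{\left(4 \right)},24 \right)} = -38 - \left(\frac{5}{8} + 9 + 24\right) = -38 - \frac{269}{8} = - \frac{573}{8}$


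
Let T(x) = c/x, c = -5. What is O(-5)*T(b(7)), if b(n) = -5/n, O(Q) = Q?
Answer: -35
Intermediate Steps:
T(x) = -5/x
O(-5)*T(b(7)) = -(-25)/((-5/7)) = -(-25)/((-5*1/7)) = -(-25)/(-5/7) = -(-25)*(-7)/5 = -5*7 = -35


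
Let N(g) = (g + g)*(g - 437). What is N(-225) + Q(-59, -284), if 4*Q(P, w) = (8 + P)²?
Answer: 1194201/4 ≈ 2.9855e+5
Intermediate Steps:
Q(P, w) = (8 + P)²/4
N(g) = 2*g*(-437 + g) (N(g) = (2*g)*(-437 + g) = 2*g*(-437 + g))
N(-225) + Q(-59, -284) = 2*(-225)*(-437 - 225) + (8 - 59)²/4 = 2*(-225)*(-662) + (¼)*(-51)² = 297900 + (¼)*2601 = 297900 + 2601/4 = 1194201/4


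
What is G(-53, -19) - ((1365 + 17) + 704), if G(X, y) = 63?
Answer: -2023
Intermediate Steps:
G(-53, -19) - ((1365 + 17) + 704) = 63 - ((1365 + 17) + 704) = 63 - (1382 + 704) = 63 - 1*2086 = 63 - 2086 = -2023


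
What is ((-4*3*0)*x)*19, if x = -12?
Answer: 0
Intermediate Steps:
((-4*3*0)*x)*19 = ((-4*3*0)*(-12))*19 = (-12*0*(-12))*19 = (0*(-12))*19 = 0*19 = 0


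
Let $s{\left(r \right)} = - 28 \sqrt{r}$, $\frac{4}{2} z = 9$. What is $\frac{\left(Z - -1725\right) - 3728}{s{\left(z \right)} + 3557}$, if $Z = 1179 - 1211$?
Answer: $- \frac{7238495}{12648721} - \frac{85470 \sqrt{2}}{12648721} \approx -0.58183$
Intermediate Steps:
$z = \frac{9}{2}$ ($z = \frac{1}{2} \cdot 9 = \frac{9}{2} \approx 4.5$)
$Z = -32$ ($Z = 1179 - 1211 = -32$)
$\frac{\left(Z - -1725\right) - 3728}{s{\left(z \right)} + 3557} = \frac{\left(-32 - -1725\right) - 3728}{- 28 \sqrt{\frac{9}{2}} + 3557} = \frac{\left(-32 + 1725\right) - 3728}{- 28 \frac{3 \sqrt{2}}{2} + 3557} = \frac{1693 - 3728}{- 42 \sqrt{2} + 3557} = - \frac{2035}{3557 - 42 \sqrt{2}}$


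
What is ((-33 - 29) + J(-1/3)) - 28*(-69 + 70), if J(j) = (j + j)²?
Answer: -806/9 ≈ -89.556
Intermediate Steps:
J(j) = 4*j² (J(j) = (2*j)² = 4*j²)
((-33 - 29) + J(-1/3)) - 28*(-69 + 70) = ((-33 - 29) + 4*(-1/3)²) - 28*(-69 + 70) = (-62 + 4*(-1*⅓)²) - 28*1 = (-62 + 4*(-⅓)²) - 28 = (-62 + 4*(⅑)) - 28 = (-62 + 4/9) - 28 = -554/9 - 28 = -806/9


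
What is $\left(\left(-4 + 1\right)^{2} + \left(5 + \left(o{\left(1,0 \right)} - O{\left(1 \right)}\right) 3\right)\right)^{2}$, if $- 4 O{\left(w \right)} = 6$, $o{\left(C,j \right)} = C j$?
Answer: $\frac{1369}{4} \approx 342.25$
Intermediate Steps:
$O{\left(w \right)} = - \frac{3}{2}$ ($O{\left(w \right)} = \left(- \frac{1}{4}\right) 6 = - \frac{3}{2}$)
$\left(\left(-4 + 1\right)^{2} + \left(5 + \left(o{\left(1,0 \right)} - O{\left(1 \right)}\right) 3\right)\right)^{2} = \left(\left(-4 + 1\right)^{2} + \left(5 + \left(1 \cdot 0 - - \frac{3}{2}\right) 3\right)\right)^{2} = \left(\left(-3\right)^{2} + \left(5 + \left(0 + \frac{3}{2}\right) 3\right)\right)^{2} = \left(9 + \left(5 + \frac{3}{2} \cdot 3\right)\right)^{2} = \left(9 + \left(5 + \frac{9}{2}\right)\right)^{2} = \left(9 + \frac{19}{2}\right)^{2} = \left(\frac{37}{2}\right)^{2} = \frac{1369}{4}$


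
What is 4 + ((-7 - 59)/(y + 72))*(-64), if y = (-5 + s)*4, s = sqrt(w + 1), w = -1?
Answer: 1108/13 ≈ 85.231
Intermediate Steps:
s = 0 (s = sqrt(-1 + 1) = sqrt(0) = 0)
y = -20 (y = (-5 + 0)*4 = -5*4 = -20)
4 + ((-7 - 59)/(y + 72))*(-64) = 4 + ((-7 - 59)/(-20 + 72))*(-64) = 4 - 66/52*(-64) = 4 - 66*1/52*(-64) = 4 - 33/26*(-64) = 4 + 1056/13 = 1108/13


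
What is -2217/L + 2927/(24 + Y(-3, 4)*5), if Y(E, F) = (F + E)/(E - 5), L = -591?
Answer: 4751145/36839 ≈ 128.97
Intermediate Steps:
Y(E, F) = (E + F)/(-5 + E)
-2217/L + 2927/(24 + Y(-3, 4)*5) = -2217/(-591) + 2927/(24 + ((-3 + 4)/(-5 - 3))*5) = -2217*(-1/591) + 2927/(24 + (1/(-8))*5) = 739/197 + 2927/(24 - ⅛*1*5) = 739/197 + 2927/(24 - ⅛*5) = 739/197 + 2927/(24 - 5/8) = 739/197 + 2927/(187/8) = 739/197 + 2927*(8/187) = 739/197 + 23416/187 = 4751145/36839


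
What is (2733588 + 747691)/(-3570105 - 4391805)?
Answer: -3481279/7961910 ≈ -0.43724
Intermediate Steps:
(2733588 + 747691)/(-3570105 - 4391805) = 3481279/(-7961910) = 3481279*(-1/7961910) = -3481279/7961910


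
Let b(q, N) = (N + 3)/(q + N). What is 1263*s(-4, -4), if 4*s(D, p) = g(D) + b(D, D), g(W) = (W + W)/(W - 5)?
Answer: 30733/96 ≈ 320.14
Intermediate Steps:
g(W) = 2*W/(-5 + W) (g(W) = (2*W)/(-5 + W) = 2*W/(-5 + W))
b(q, N) = (3 + N)/(N + q)
s(D, p) = D/(2*(-5 + D)) + (3 + D)/(8*D) (s(D, p) = (2*D/(-5 + D) + (3 + D)/(D + D))/4 = (2*D/(-5 + D) + (3 + D)/((2*D)))/4 = (2*D/(-5 + D) + (1/(2*D))*(3 + D))/4 = (2*D/(-5 + D) + (3 + D)/(2*D))/4 = ((3 + D)/(2*D) + 2*D/(-5 + D))/4 = D/(2*(-5 + D)) + (3 + D)/(8*D))
1263*s(-4, -4) = 1263*((⅛)*(-15 - 2*(-4) + 5*(-4)²)/(-4*(-5 - 4))) = 1263*((⅛)*(-¼)*(-15 + 8 + 5*16)/(-9)) = 1263*((⅛)*(-¼)*(-⅑)*(-15 + 8 + 80)) = 1263*((⅛)*(-¼)*(-⅑)*73) = 1263*(73/288) = 30733/96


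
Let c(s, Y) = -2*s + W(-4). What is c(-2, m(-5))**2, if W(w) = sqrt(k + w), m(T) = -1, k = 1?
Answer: (4 + I*sqrt(3))**2 ≈ 13.0 + 13.856*I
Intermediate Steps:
W(w) = sqrt(1 + w)
c(s, Y) = -2*s + I*sqrt(3) (c(s, Y) = -2*s + sqrt(1 - 4) = -2*s + sqrt(-3) = -2*s + I*sqrt(3))
c(-2, m(-5))**2 = (-2*(-2) + I*sqrt(3))**2 = (4 + I*sqrt(3))**2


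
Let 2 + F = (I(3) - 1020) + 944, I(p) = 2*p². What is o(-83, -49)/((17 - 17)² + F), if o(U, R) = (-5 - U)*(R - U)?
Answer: -221/5 ≈ -44.200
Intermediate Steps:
F = -60 (F = -2 + ((2*3² - 1020) + 944) = -2 + ((2*9 - 1020) + 944) = -2 + ((18 - 1020) + 944) = -2 + (-1002 + 944) = -2 - 58 = -60)
o(-83, -49)/((17 - 17)² + F) = ((-83)² - 5*(-49) + 5*(-83) - 1*(-49)*(-83))/((17 - 17)² - 60) = (6889 + 245 - 415 - 4067)/(0² - 60) = 2652/(0 - 60) = 2652/(-60) = 2652*(-1/60) = -221/5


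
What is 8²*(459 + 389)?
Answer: 54272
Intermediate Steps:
8²*(459 + 389) = 64*848 = 54272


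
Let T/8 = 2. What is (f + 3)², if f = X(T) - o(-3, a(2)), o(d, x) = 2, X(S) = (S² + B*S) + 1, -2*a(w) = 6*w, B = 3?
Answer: 93636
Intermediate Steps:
T = 16 (T = 8*2 = 16)
a(w) = -3*w
X(S) = 1 + S² + 3*S (X(S) = (S² + 3*S) + 1 = 1 + S² + 3*S)
f = 303 (f = (1 + 16² + 3*16) - 1*2 = (1 + 256 + 48) - 2 = 305 - 2 = 303)
(f + 3)² = (303 + 3)² = 306² = 93636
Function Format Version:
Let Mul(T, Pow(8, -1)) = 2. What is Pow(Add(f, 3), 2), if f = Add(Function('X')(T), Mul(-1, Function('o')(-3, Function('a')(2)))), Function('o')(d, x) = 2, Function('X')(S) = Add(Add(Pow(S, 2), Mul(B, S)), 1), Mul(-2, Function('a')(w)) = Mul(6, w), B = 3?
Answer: 93636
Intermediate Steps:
T = 16 (T = Mul(8, 2) = 16)
Function('a')(w) = Mul(-3, w) (Function('a')(w) = Mul(Rational(-1, 2), Mul(6, w)) = Mul(-3, w))
Function('X')(S) = Add(1, Pow(S, 2), Mul(3, S)) (Function('X')(S) = Add(Add(Pow(S, 2), Mul(3, S)), 1) = Add(1, Pow(S, 2), Mul(3, S)))
f = 303 (f = Add(Add(1, Pow(16, 2), Mul(3, 16)), Mul(-1, 2)) = Add(Add(1, 256, 48), -2) = Add(305, -2) = 303)
Pow(Add(f, 3), 2) = Pow(Add(303, 3), 2) = Pow(306, 2) = 93636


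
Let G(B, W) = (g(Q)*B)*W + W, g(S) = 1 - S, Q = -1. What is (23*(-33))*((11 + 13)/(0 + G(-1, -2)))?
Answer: -9108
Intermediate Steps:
G(B, W) = W + 2*B*W (G(B, W) = ((1 - 1*(-1))*B)*W + W = ((1 + 1)*B)*W + W = (2*B)*W + W = 2*B*W + W = W + 2*B*W)
(23*(-33))*((11 + 13)/(0 + G(-1, -2))) = (23*(-33))*((11 + 13)/(0 - 2*(1 + 2*(-1)))) = -18216/(0 - 2*(1 - 2)) = -18216/(0 - 2*(-1)) = -18216/(0 + 2) = -18216/2 = -759*12 = -9108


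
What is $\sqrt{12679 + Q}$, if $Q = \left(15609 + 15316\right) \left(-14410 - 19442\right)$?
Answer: $i \sqrt{1046860421} \approx 32355.0 i$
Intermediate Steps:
$Q = -1046873100$ ($Q = 30925 \left(-33852\right) = -1046873100$)
$\sqrt{12679 + Q} = \sqrt{12679 - 1046873100} = \sqrt{-1046860421} = i \sqrt{1046860421}$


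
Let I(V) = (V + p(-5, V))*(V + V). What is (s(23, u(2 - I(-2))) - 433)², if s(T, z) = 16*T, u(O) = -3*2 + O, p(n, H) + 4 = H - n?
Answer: 4225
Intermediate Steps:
p(n, H) = -4 + H - n (p(n, H) = -4 + (H - n) = -4 + H - n)
I(V) = 2*V*(1 + 2*V) (I(V) = (V + (-4 + V - 1*(-5)))*(V + V) = (V + (-4 + V + 5))*(2*V) = (V + (1 + V))*(2*V) = (1 + 2*V)*(2*V) = 2*V*(1 + 2*V))
u(O) = -6 + O
(s(23, u(2 - I(-2))) - 433)² = (16*23 - 433)² = (368 - 433)² = (-65)² = 4225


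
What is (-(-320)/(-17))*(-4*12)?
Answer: 15360/17 ≈ 903.53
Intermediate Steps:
(-(-320)/(-17))*(-4*12) = -(-320)*(-1)/17*(-48) = -10*32/17*(-48) = -320/17*(-48) = 15360/17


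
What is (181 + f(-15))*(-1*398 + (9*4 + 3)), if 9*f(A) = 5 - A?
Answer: -591991/9 ≈ -65777.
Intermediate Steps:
f(A) = 5/9 - A/9 (f(A) = (5 - A)/9 = 5/9 - A/9)
(181 + f(-15))*(-1*398 + (9*4 + 3)) = (181 + (5/9 - ⅑*(-15)))*(-1*398 + (9*4 + 3)) = (181 + (5/9 + 5/3))*(-398 + (36 + 3)) = (181 + 20/9)*(-398 + 39) = (1649/9)*(-359) = -591991/9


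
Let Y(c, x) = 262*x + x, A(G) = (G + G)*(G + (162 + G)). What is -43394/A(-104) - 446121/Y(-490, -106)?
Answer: 58822073/5129552 ≈ 11.467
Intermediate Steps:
A(G) = 2*G*(162 + 2*G) (A(G) = (2*G)*(162 + 2*G) = 2*G*(162 + 2*G))
Y(c, x) = 263*x
-43394/A(-104) - 446121/Y(-490, -106) = -43394*(-1/(416*(81 - 104))) - 446121/(263*(-106)) = -43394/(4*(-104)*(-23)) - 446121/(-27878) = -43394/9568 - 446121*(-1/27878) = -43394*1/9568 + 446121/27878 = -1669/368 + 446121/27878 = 58822073/5129552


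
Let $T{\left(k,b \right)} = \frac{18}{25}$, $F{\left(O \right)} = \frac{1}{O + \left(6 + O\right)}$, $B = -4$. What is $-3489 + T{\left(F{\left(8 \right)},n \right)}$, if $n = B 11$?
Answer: $- \frac{87207}{25} \approx -3488.3$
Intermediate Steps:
$F{\left(O \right)} = \frac{1}{6 + 2 O}$
$n = -44$ ($n = \left(-4\right) 11 = -44$)
$T{\left(k,b \right)} = \frac{18}{25}$ ($T{\left(k,b \right)} = 18 \cdot \frac{1}{25} = \frac{18}{25}$)
$-3489 + T{\left(F{\left(8 \right)},n \right)} = -3489 + \frac{18}{25} = - \frac{87207}{25}$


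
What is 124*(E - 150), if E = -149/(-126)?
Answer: -1162562/63 ≈ -18453.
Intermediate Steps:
E = 149/126 (E = -149*(-1/126) = 149/126 ≈ 1.1825)
124*(E - 150) = 124*(149/126 - 150) = 124*(-18751/126) = -1162562/63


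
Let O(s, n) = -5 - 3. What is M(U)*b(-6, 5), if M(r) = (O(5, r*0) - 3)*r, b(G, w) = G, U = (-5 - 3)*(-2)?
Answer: 1056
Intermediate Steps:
O(s, n) = -8
U = 16 (U = -8*(-2) = 16)
M(r) = -11*r (M(r) = (-8 - 3)*r = -11*r)
M(U)*b(-6, 5) = -11*16*(-6) = -176*(-6) = 1056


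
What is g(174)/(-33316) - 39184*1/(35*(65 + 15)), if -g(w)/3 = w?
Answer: -40749767/2915150 ≈ -13.979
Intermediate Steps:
g(w) = -3*w
g(174)/(-33316) - 39184*1/(35*(65 + 15)) = -3*174/(-33316) - 39184*1/(35*(65 + 15)) = -522*(-1/33316) - 39184/(80*35) = 261/16658 - 39184/2800 = 261/16658 - 39184*1/2800 = 261/16658 - 2449/175 = -40749767/2915150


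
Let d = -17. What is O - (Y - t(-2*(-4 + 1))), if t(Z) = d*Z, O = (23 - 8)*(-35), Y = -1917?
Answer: 1290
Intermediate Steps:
O = -525 (O = 15*(-35) = -525)
t(Z) = -17*Z
O - (Y - t(-2*(-4 + 1))) = -525 - (-1917 - (-17)*(-2*(-4 + 1))) = -525 - (-1917 - (-17)*(-2*(-3))) = -525 - (-1917 - (-17)*6) = -525 - (-1917 - 1*(-102)) = -525 - (-1917 + 102) = -525 - 1*(-1815) = -525 + 1815 = 1290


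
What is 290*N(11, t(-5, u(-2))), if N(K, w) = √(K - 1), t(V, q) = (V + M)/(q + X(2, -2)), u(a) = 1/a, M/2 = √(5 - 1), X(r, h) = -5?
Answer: 290*√10 ≈ 917.06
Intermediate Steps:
M = 4 (M = 2*√(5 - 1) = 2*√4 = 2*2 = 4)
u(a) = 1/a
t(V, q) = (4 + V)/(-5 + q) (t(V, q) = (V + 4)/(q - 5) = (4 + V)/(-5 + q))
N(K, w) = √(-1 + K)
290*N(11, t(-5, u(-2))) = 290*√(-1 + 11) = 290*√10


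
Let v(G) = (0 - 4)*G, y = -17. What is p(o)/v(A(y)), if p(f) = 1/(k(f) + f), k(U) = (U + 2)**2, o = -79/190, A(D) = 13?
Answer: -9025/982683 ≈ -0.0091840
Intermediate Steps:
v(G) = -4*G
o = -79/190 (o = -79*1/190 = -79/190 ≈ -0.41579)
k(U) = (2 + U)**2
p(f) = 1/(f + (2 + f)**2) (p(f) = 1/((2 + f)**2 + f) = 1/(f + (2 + f)**2))
p(o)/v(A(y)) = 1/((-79/190 + (2 - 79/190)**2)*((-4*13))) = 1/(-79/190 + (301/190)**2*(-52)) = -1/52/(-79/190 + 90601/36100) = -1/52/(75591/36100) = (36100/75591)*(-1/52) = -9025/982683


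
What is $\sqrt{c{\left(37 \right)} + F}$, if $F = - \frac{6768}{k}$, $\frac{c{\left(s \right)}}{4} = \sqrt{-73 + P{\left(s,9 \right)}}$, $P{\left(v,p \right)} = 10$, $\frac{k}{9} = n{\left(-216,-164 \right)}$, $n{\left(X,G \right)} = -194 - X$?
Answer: $\frac{2 \sqrt{-1034 + 363 i \sqrt{7}}}{11} \approx 2.497 + 6.3574 i$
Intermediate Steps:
$k = 198$ ($k = 9 \left(-194 - -216\right) = 9 \left(-194 + 216\right) = 9 \cdot 22 = 198$)
$c{\left(s \right)} = 12 i \sqrt{7}$ ($c{\left(s \right)} = 4 \sqrt{-73 + 10} = 4 \sqrt{-63} = 4 \cdot 3 i \sqrt{7} = 12 i \sqrt{7}$)
$F = - \frac{376}{11}$ ($F = - \frac{6768}{198} = \left(-6768\right) \frac{1}{198} = - \frac{376}{11} \approx -34.182$)
$\sqrt{c{\left(37 \right)} + F} = \sqrt{12 i \sqrt{7} - \frac{376}{11}} = \sqrt{- \frac{376}{11} + 12 i \sqrt{7}}$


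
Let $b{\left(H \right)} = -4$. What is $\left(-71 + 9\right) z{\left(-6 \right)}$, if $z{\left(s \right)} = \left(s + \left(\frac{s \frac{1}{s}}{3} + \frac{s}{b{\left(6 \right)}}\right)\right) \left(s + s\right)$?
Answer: $-3100$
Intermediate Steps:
$z{\left(s \right)} = 2 s \left(\frac{1}{3} + \frac{3 s}{4}\right)$ ($z{\left(s \right)} = \left(s + \left(\frac{s \frac{1}{s}}{3} + \frac{s}{-4}\right)\right) \left(s + s\right) = \left(s + \left(1 \cdot \frac{1}{3} + s \left(- \frac{1}{4}\right)\right)\right) 2 s = \left(s - \left(- \frac{1}{3} + \frac{s}{4}\right)\right) 2 s = \left(\frac{1}{3} + \frac{3 s}{4}\right) 2 s = 2 s \left(\frac{1}{3} + \frac{3 s}{4}\right)$)
$\left(-71 + 9\right) z{\left(-6 \right)} = \left(-71 + 9\right) \frac{1}{6} \left(-6\right) \left(4 + 9 \left(-6\right)\right) = - 62 \cdot \frac{1}{6} \left(-6\right) \left(4 - 54\right) = - 62 \cdot \frac{1}{6} \left(-6\right) \left(-50\right) = \left(-62\right) 50 = -3100$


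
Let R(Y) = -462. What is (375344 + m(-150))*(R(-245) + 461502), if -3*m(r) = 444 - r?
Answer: 172957311840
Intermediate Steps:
m(r) = -148 + r/3 (m(r) = -(444 - r)/3 = -148 + r/3)
(375344 + m(-150))*(R(-245) + 461502) = (375344 + (-148 + (⅓)*(-150)))*(-462 + 461502) = (375344 + (-148 - 50))*461040 = (375344 - 198)*461040 = 375146*461040 = 172957311840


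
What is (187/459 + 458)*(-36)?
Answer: -49508/3 ≈ -16503.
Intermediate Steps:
(187/459 + 458)*(-36) = (187*(1/459) + 458)*(-36) = (11/27 + 458)*(-36) = (12377/27)*(-36) = -49508/3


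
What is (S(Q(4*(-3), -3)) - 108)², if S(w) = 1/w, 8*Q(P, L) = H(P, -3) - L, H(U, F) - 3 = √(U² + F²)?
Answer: 5959024/507 - 67648*√17/1521 ≈ 11570.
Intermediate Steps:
H(U, F) = 3 + √(F² + U²) (H(U, F) = 3 + √(U² + F²) = 3 + √(F² + U²))
Q(P, L) = 3/8 - L/8 + √(9 + P²)/8 (Q(P, L) = ((3 + √((-3)² + P²)) - L)/8 = ((3 + √(9 + P²)) - L)/8 = (3 + √(9 + P²) - L)/8 = 3/8 - L/8 + √(9 + P²)/8)
(S(Q(4*(-3), -3)) - 108)² = (1/(3/8 - ⅛*(-3) + √(9 + (4*(-3))²)/8) - 108)² = (1/(3/8 + 3/8 + √(9 + (-12)²)/8) - 108)² = (1/(3/8 + 3/8 + √(9 + 144)/8) - 108)² = (1/(3/8 + 3/8 + √153/8) - 108)² = (1/(3/8 + 3/8 + (3*√17)/8) - 108)² = (1/(3/8 + 3/8 + 3*√17/8) - 108)² = (1/(¾ + 3*√17/8) - 108)² = (-108 + 1/(¾ + 3*√17/8))²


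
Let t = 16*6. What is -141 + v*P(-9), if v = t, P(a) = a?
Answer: -1005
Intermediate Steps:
t = 96
v = 96
-141 + v*P(-9) = -141 + 96*(-9) = -141 - 864 = -1005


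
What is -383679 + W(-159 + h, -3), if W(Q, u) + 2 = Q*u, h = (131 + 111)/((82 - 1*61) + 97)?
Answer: -22609399/59 ≈ -3.8321e+5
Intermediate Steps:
h = 121/59 (h = 242/((82 - 61) + 97) = 242/(21 + 97) = 242/118 = 242*(1/118) = 121/59 ≈ 2.0508)
W(Q, u) = -2 + Q*u
-383679 + W(-159 + h, -3) = -383679 + (-2 + (-159 + 121/59)*(-3)) = -383679 + (-2 - 9260/59*(-3)) = -383679 + (-2 + 27780/59) = -383679 + 27662/59 = -22609399/59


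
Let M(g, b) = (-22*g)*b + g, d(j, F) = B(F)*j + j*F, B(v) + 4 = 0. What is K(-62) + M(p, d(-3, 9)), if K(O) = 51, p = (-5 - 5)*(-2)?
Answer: 6671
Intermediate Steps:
B(v) = -4 (B(v) = -4 + 0 = -4)
d(j, F) = -4*j + F*j (d(j, F) = -4*j + j*F = -4*j + F*j)
p = 20 (p = -10*(-2) = 20)
M(g, b) = g - 22*b*g (M(g, b) = -22*b*g + g = g - 22*b*g)
K(-62) + M(p, d(-3, 9)) = 51 + 20*(1 - (-66)*(-4 + 9)) = 51 + 20*(1 - (-66)*5) = 51 + 20*(1 - 22*(-15)) = 51 + 20*(1 + 330) = 51 + 20*331 = 51 + 6620 = 6671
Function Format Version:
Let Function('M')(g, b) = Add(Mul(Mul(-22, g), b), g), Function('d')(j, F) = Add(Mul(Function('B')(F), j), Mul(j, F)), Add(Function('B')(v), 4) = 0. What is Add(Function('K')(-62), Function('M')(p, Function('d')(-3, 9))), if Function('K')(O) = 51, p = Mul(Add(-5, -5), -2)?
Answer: 6671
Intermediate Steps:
Function('B')(v) = -4 (Function('B')(v) = Add(-4, 0) = -4)
Function('d')(j, F) = Add(Mul(-4, j), Mul(F, j)) (Function('d')(j, F) = Add(Mul(-4, j), Mul(j, F)) = Add(Mul(-4, j), Mul(F, j)))
p = 20 (p = Mul(-10, -2) = 20)
Function('M')(g, b) = Add(g, Mul(-22, b, g)) (Function('M')(g, b) = Add(Mul(-22, b, g), g) = Add(g, Mul(-22, b, g)))
Add(Function('K')(-62), Function('M')(p, Function('d')(-3, 9))) = Add(51, Mul(20, Add(1, Mul(-22, Mul(-3, Add(-4, 9)))))) = Add(51, Mul(20, Add(1, Mul(-22, Mul(-3, 5))))) = Add(51, Mul(20, Add(1, Mul(-22, -15)))) = Add(51, Mul(20, Add(1, 330))) = Add(51, Mul(20, 331)) = Add(51, 6620) = 6671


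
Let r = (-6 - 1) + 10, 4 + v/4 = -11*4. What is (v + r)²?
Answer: 35721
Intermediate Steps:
v = -192 (v = -16 + 4*(-11*4) = -16 + 4*(-44) = -16 - 176 = -192)
r = 3 (r = -7 + 10 = 3)
(v + r)² = (-192 + 3)² = (-189)² = 35721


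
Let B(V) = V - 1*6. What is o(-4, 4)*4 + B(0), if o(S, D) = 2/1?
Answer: 2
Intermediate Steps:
B(V) = -6 + V (B(V) = V - 6 = -6 + V)
o(S, D) = 2 (o(S, D) = 2*1 = 2)
o(-4, 4)*4 + B(0) = 2*4 + (-6 + 0) = 8 - 6 = 2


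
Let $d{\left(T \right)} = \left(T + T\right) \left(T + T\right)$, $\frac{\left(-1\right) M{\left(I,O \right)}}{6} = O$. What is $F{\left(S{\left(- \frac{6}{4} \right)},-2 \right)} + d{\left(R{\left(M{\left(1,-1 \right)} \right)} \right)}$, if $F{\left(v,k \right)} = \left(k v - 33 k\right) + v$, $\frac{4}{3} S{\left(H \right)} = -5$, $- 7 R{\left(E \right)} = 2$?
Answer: $\frac{13735}{196} \approx 70.077$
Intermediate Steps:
$M{\left(I,O \right)} = - 6 O$
$R{\left(E \right)} = - \frac{2}{7}$ ($R{\left(E \right)} = \left(- \frac{1}{7}\right) 2 = - \frac{2}{7}$)
$S{\left(H \right)} = - \frac{15}{4}$ ($S{\left(H \right)} = \frac{3}{4} \left(-5\right) = - \frac{15}{4}$)
$d{\left(T \right)} = 4 T^{2}$ ($d{\left(T \right)} = 2 T 2 T = 4 T^{2}$)
$F{\left(v,k \right)} = v - 33 k + k v$ ($F{\left(v,k \right)} = \left(- 33 k + k v\right) + v = v - 33 k + k v$)
$F{\left(S{\left(- \frac{6}{4} \right)},-2 \right)} + d{\left(R{\left(M{\left(1,-1 \right)} \right)} \right)} = \left(- \frac{15}{4} - -66 - - \frac{15}{2}\right) + 4 \left(- \frac{2}{7}\right)^{2} = \left(- \frac{15}{4} + 66 + \frac{15}{2}\right) + 4 \cdot \frac{4}{49} = \frac{279}{4} + \frac{16}{49} = \frac{13735}{196}$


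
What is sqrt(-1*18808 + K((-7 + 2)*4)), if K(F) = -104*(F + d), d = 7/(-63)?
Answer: 4*I*sqrt(9403)/3 ≈ 129.29*I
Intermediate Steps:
d = -1/9 (d = 7*(-1/63) = -1/9 ≈ -0.11111)
K(F) = 104/9 - 104*F (K(F) = -104*(F - 1/9) = -104*(-1/9 + F) = 104/9 - 104*F)
sqrt(-1*18808 + K((-7 + 2)*4)) = sqrt(-1*18808 + (104/9 - 104*(-7 + 2)*4)) = sqrt(-18808 + (104/9 - (-520)*4)) = sqrt(-18808 + (104/9 - 104*(-20))) = sqrt(-18808 + (104/9 + 2080)) = sqrt(-18808 + 18824/9) = sqrt(-150448/9) = 4*I*sqrt(9403)/3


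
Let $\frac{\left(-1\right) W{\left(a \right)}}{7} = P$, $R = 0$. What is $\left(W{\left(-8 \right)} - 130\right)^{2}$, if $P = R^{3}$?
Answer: $16900$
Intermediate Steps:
$P = 0$ ($P = 0^{3} = 0$)
$W{\left(a \right)} = 0$ ($W{\left(a \right)} = \left(-7\right) 0 = 0$)
$\left(W{\left(-8 \right)} - 130\right)^{2} = \left(0 - 130\right)^{2} = \left(-130\right)^{2} = 16900$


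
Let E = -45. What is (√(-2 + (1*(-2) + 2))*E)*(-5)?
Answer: 225*I*√2 ≈ 318.2*I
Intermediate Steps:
(√(-2 + (1*(-2) + 2))*E)*(-5) = (√(-2 + (1*(-2) + 2))*(-45))*(-5) = (√(-2 + (-2 + 2))*(-45))*(-5) = (√(-2 + 0)*(-45))*(-5) = (√(-2)*(-45))*(-5) = ((I*√2)*(-45))*(-5) = -45*I*√2*(-5) = 225*I*√2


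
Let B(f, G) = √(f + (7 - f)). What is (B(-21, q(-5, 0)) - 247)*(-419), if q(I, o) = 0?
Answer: 103493 - 419*√7 ≈ 1.0238e+5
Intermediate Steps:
B(f, G) = √7
(B(-21, q(-5, 0)) - 247)*(-419) = (√7 - 247)*(-419) = (-247 + √7)*(-419) = 103493 - 419*√7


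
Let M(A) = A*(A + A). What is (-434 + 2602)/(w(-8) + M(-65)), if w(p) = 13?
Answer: 2168/8463 ≈ 0.25617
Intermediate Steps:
M(A) = 2*A**2 (M(A) = A*(2*A) = 2*A**2)
(-434 + 2602)/(w(-8) + M(-65)) = (-434 + 2602)/(13 + 2*(-65)**2) = 2168/(13 + 2*4225) = 2168/(13 + 8450) = 2168/8463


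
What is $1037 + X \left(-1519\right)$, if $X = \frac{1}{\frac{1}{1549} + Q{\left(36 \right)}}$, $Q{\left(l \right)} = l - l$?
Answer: $-2351894$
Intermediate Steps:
$Q{\left(l \right)} = 0$
$X = 1549$ ($X = \frac{1}{\frac{1}{1549} + 0} = \frac{1}{\frac{1}{1549}} = 1549$)
$1037 + X \left(-1519\right) = 1037 + 1549 \left(-1519\right) = 1037 - 2352931 = -2351894$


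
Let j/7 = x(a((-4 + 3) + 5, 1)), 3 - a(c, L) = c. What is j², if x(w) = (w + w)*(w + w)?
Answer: 784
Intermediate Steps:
a(c, L) = 3 - c
x(w) = 4*w² (x(w) = (2*w)*(2*w) = 4*w²)
j = 28 (j = 7*(4*(3 - ((-4 + 3) + 5))²) = 7*(4*(3 - (-1 + 5))²) = 7*(4*(3 - 1*4)²) = 7*(4*(3 - 4)²) = 7*(4*(-1)²) = 7*(4*1) = 7*4 = 28)
j² = 28² = 784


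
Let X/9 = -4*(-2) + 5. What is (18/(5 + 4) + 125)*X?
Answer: 14859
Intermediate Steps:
X = 117 (X = 9*(-4*(-2) + 5) = 9*(8 + 5) = 9*13 = 117)
(18/(5 + 4) + 125)*X = (18/(5 + 4) + 125)*117 = (18/9 + 125)*117 = ((1/9)*18 + 125)*117 = (2 + 125)*117 = 127*117 = 14859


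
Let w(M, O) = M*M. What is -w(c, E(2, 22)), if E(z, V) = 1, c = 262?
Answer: -68644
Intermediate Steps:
w(M, O) = M**2
-w(c, E(2, 22)) = -1*262**2 = -1*68644 = -68644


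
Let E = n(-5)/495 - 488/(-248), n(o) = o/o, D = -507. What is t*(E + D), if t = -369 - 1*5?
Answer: 263489426/1395 ≈ 1.8888e+5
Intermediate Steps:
t = -374 (t = -369 - 5 = -374)
n(o) = 1
E = 30226/15345 (E = 1/495 - 488/(-248) = 1*(1/495) - 488*(-1/248) = 1/495 + 61/31 = 30226/15345 ≈ 1.9698)
t*(E + D) = -374*(30226/15345 - 507) = -374*(-7749689/15345) = 263489426/1395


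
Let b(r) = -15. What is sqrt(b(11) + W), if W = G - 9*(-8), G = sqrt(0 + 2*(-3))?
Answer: sqrt(57 + I*sqrt(6)) ≈ 7.5516 + 0.16218*I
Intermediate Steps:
G = I*sqrt(6) (G = sqrt(0 - 6) = sqrt(-6) = I*sqrt(6) ≈ 2.4495*I)
W = 72 + I*sqrt(6) (W = I*sqrt(6) - 9*(-8) = I*sqrt(6) + 72 = 72 + I*sqrt(6) ≈ 72.0 + 2.4495*I)
sqrt(b(11) + W) = sqrt(-15 + (72 + I*sqrt(6))) = sqrt(57 + I*sqrt(6))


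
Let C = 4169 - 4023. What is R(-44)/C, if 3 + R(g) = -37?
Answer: -20/73 ≈ -0.27397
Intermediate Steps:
R(g) = -40 (R(g) = -3 - 37 = -40)
C = 146
R(-44)/C = -40/146 = -40*1/146 = -20/73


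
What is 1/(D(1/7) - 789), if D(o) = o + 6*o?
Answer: -1/788 ≈ -0.0012690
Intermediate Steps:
D(o) = 7*o
1/(D(1/7) - 789) = 1/(7/7 - 789) = 1/(7*(1/7) - 789) = 1/(1 - 789) = 1/(-788) = -1/788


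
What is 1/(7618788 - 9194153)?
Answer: -1/1575365 ≈ -6.3477e-7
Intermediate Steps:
1/(7618788 - 9194153) = 1/(-1575365) = -1/1575365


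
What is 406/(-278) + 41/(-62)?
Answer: -18285/8618 ≈ -2.1217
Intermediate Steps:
406/(-278) + 41/(-62) = 406*(-1/278) + 41*(-1/62) = -203/139 - 41/62 = -18285/8618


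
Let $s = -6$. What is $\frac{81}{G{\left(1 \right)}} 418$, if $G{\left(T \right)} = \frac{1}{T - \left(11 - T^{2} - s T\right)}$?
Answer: $-507870$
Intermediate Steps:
$G{\left(T \right)} = \frac{1}{-11 + T^{2} - 5 T}$ ($G{\left(T \right)} = \frac{1}{T - \left(11 - T^{2} + 6 T\right)} = \frac{1}{-11 + T^{2} - 5 T}$)
$\frac{81}{G{\left(1 \right)}} 418 = \frac{81}{\frac{1}{-11 + 1^{2} - 5}} \cdot 418 = \frac{81}{\frac{1}{-11 + 1 - 5}} \cdot 418 = \frac{81}{\frac{1}{-15}} \cdot 418 = \frac{81}{- \frac{1}{15}} \cdot 418 = 81 \left(-15\right) 418 = \left(-1215\right) 418 = -507870$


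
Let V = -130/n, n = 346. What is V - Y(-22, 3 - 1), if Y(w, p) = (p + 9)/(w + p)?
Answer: 603/3460 ≈ 0.17428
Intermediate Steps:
V = -65/173 (V = -130/346 = -130*1/346 = -65/173 ≈ -0.37572)
Y(w, p) = (9 + p)/(p + w)
V - Y(-22, 3 - 1) = -65/173 - (9 + (3 - 1))/((3 - 1) - 22) = -65/173 - (9 + 2)/(2 - 22) = -65/173 - 11/(-20) = -65/173 - (-1)*11/20 = -65/173 - 1*(-11/20) = -65/173 + 11/20 = 603/3460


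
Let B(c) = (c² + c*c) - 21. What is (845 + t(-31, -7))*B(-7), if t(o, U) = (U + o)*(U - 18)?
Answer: 138215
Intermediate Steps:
B(c) = -21 + 2*c² (B(c) = (c² + c²) - 21 = 2*c² - 21 = -21 + 2*c²)
t(o, U) = (-18 + U)*(U + o) (t(o, U) = (U + o)*(-18 + U) = (-18 + U)*(U + o))
(845 + t(-31, -7))*B(-7) = (845 + ((-7)² - 18*(-7) - 18*(-31) - 7*(-31)))*(-21 + 2*(-7)²) = (845 + (49 + 126 + 558 + 217))*(-21 + 2*49) = (845 + 950)*(-21 + 98) = 1795*77 = 138215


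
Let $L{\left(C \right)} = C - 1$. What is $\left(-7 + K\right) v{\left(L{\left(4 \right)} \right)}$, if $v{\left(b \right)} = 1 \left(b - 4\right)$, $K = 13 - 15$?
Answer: $9$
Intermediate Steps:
$L{\left(C \right)} = -1 + C$
$K = -2$ ($K = 13 - 15 = -2$)
$v{\left(b \right)} = -4 + b$ ($v{\left(b \right)} = 1 \left(-4 + b\right) = -4 + b$)
$\left(-7 + K\right) v{\left(L{\left(4 \right)} \right)} = \left(-7 - 2\right) \left(-4 + \left(-1 + 4\right)\right) = - 9 \left(-4 + 3\right) = \left(-9\right) \left(-1\right) = 9$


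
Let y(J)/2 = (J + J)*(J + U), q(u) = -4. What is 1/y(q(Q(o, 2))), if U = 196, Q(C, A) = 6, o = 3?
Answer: -1/3072 ≈ -0.00032552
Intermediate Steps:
y(J) = 4*J*(196 + J) (y(J) = 2*((J + J)*(J + 196)) = 2*((2*J)*(196 + J)) = 2*(2*J*(196 + J)) = 4*J*(196 + J))
1/y(q(Q(o, 2))) = 1/(4*(-4)*(196 - 4)) = 1/(4*(-4)*192) = 1/(-3072) = -1/3072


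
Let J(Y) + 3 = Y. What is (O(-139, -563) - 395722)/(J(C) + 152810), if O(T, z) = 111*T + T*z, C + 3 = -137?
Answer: -332894/152667 ≈ -2.1805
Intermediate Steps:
C = -140 (C = -3 - 137 = -140)
J(Y) = -3 + Y
(O(-139, -563) - 395722)/(J(C) + 152810) = (-139*(111 - 563) - 395722)/((-3 - 140) + 152810) = (-139*(-452) - 395722)/(-143 + 152810) = (62828 - 395722)/152667 = -332894*1/152667 = -332894/152667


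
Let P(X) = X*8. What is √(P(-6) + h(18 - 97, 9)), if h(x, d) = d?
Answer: I*√39 ≈ 6.245*I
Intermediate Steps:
P(X) = 8*X
√(P(-6) + h(18 - 97, 9)) = √(8*(-6) + 9) = √(-48 + 9) = √(-39) = I*√39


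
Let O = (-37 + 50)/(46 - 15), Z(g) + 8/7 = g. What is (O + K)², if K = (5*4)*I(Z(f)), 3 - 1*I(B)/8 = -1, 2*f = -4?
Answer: 394141609/961 ≈ 4.1014e+5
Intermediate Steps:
f = -2 (f = (½)*(-4) = -2)
Z(g) = -8/7 + g
I(B) = 32 (I(B) = 24 - 8*(-1) = 24 + 8 = 32)
K = 640 (K = (5*4)*32 = 20*32 = 640)
O = 13/31 ≈ 0.41935
(O + K)² = (13/31 + 640)² = (19853/31)² = 394141609/961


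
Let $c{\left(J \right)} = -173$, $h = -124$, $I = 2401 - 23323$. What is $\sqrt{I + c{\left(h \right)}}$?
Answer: $i \sqrt{21095} \approx 145.24 i$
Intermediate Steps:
$I = -20922$
$\sqrt{I + c{\left(h \right)}} = \sqrt{-20922 - 173} = \sqrt{-21095} = i \sqrt{21095}$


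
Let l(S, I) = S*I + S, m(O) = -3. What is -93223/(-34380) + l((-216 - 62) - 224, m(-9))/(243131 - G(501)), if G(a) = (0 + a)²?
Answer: 69914749/27057060 ≈ 2.5840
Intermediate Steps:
l(S, I) = S + I*S (l(S, I) = I*S + S = S + I*S)
G(a) = a²
-93223/(-34380) + l((-216 - 62) - 224, m(-9))/(243131 - G(501)) = -93223/(-34380) + (((-216 - 62) - 224)*(1 - 3))/(243131 - 1*501²) = -93223*(-1/34380) + ((-278 - 224)*(-2))/(243131 - 1*251001) = 93223/34380 + (-502*(-2))/(243131 - 251001) = 93223/34380 + 1004/(-7870) = 93223/34380 + 1004*(-1/7870) = 93223/34380 - 502/3935 = 69914749/27057060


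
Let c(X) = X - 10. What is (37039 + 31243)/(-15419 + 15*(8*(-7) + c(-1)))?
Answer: -34141/8212 ≈ -4.1575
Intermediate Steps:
c(X) = -10 + X
(37039 + 31243)/(-15419 + 15*(8*(-7) + c(-1))) = (37039 + 31243)/(-15419 + 15*(8*(-7) + (-10 - 1))) = 68282/(-15419 + 15*(-56 - 11)) = 68282/(-15419 + 15*(-67)) = 68282/(-15419 - 1005) = 68282/(-16424) = 68282*(-1/16424) = -34141/8212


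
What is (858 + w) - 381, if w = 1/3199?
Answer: 1525924/3199 ≈ 477.00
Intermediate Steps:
w = 1/3199 ≈ 0.00031260
(858 + w) - 381 = (858 + 1/3199) - 381 = 2744743/3199 - 381 = 1525924/3199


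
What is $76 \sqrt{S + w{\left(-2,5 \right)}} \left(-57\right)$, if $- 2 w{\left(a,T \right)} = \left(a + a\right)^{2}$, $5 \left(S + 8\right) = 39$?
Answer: $- \frac{4332 i \sqrt{205}}{5} \approx - 12405.0 i$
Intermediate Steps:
$S = - \frac{1}{5}$ ($S = -8 + \frac{1}{5} \cdot 39 = -8 + \frac{39}{5} = - \frac{1}{5} \approx -0.2$)
$w{\left(a,T \right)} = - 2 a^{2}$ ($w{\left(a,T \right)} = - \frac{\left(a + a\right)^{2}}{2} = - \frac{\left(2 a\right)^{2}}{2} = - \frac{4 a^{2}}{2} = - 2 a^{2}$)
$76 \sqrt{S + w{\left(-2,5 \right)}} \left(-57\right) = 76 \sqrt{- \frac{1}{5} - 2 \left(-2\right)^{2}} \left(-57\right) = 76 \sqrt{- \frac{1}{5} - 8} \left(-57\right) = 76 \sqrt{- \frac{41}{5}} \left(-57\right) = 76 \frac{i \sqrt{205}}{5} \left(-57\right) = \frac{76 i \sqrt{205}}{5} \left(-57\right) = - \frac{4332 i \sqrt{205}}{5}$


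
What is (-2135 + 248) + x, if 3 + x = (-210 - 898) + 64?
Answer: -2934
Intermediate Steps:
x = -1047 (x = -3 + ((-210 - 898) + 64) = -3 + (-1108 + 64) = -3 - 1044 = -1047)
(-2135 + 248) + x = (-2135 + 248) - 1047 = -1887 - 1047 = -2934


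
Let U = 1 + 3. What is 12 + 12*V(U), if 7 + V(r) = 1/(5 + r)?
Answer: -212/3 ≈ -70.667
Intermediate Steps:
U = 4
V(r) = -7 + 1/(5 + r)
12 + 12*V(U) = 12 + 12*((-34 - 7*4)/(5 + 4)) = 12 + 12*((-34 - 28)/9) = 12 + 12*((⅑)*(-62)) = 12 + 12*(-62/9) = 12 - 248/3 = -212/3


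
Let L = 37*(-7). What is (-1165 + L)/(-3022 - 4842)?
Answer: 178/983 ≈ 0.18108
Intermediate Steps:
L = -259
(-1165 + L)/(-3022 - 4842) = (-1165 - 259)/(-3022 - 4842) = -1424/(-7864) = -1424*(-1/7864) = 178/983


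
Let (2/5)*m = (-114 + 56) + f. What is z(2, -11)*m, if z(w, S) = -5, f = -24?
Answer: 1025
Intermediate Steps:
m = -205 (m = 5*((-114 + 56) - 24)/2 = 5*(-58 - 24)/2 = (5/2)*(-82) = -205)
z(2, -11)*m = -5*(-205) = 1025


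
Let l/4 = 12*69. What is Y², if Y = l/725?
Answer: 10969344/525625 ≈ 20.869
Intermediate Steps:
l = 3312 (l = 4*(12*69) = 4*828 = 3312)
Y = 3312/725 ≈ 4.5683
Y² = (3312/725)² = 10969344/525625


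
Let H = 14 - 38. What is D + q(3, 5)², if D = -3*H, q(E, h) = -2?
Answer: 76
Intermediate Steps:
H = -24
D = 72 (D = -3*(-24) = 72)
D + q(3, 5)² = 72 + (-2)² = 72 + 4 = 76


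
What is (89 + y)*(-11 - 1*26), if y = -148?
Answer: 2183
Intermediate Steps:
(89 + y)*(-11 - 1*26) = (89 - 148)*(-11 - 1*26) = -59*(-11 - 26) = -59*(-37) = 2183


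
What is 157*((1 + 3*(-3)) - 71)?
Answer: -12403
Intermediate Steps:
157*((1 + 3*(-3)) - 71) = 157*((1 - 9) - 71) = 157*(-8 - 71) = 157*(-79) = -12403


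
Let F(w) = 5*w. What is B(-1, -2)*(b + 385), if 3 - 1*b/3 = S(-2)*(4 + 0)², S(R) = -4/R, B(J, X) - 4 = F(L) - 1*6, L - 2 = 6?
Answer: 11324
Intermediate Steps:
L = 8 (L = 2 + 6 = 8)
B(J, X) = 38 (B(J, X) = 4 + (5*8 - 1*6) = 4 + (40 - 6) = 4 + 34 = 38)
b = -87 (b = 9 - 3*(-4/(-2))*(4 + 0)² = 9 - 3*(-4*(-½))*4² = 9 - 6*16 = 9 - 3*32 = 9 - 96 = -87)
B(-1, -2)*(b + 385) = 38*(-87 + 385) = 38*298 = 11324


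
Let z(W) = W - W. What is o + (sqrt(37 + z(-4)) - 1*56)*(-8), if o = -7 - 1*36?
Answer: 405 - 8*sqrt(37) ≈ 356.34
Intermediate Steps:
z(W) = 0
o = -43 (o = -7 - 36 = -43)
o + (sqrt(37 + z(-4)) - 1*56)*(-8) = -43 + (sqrt(37 + 0) - 1*56)*(-8) = -43 + (sqrt(37) - 56)*(-8) = -43 + (-56 + sqrt(37))*(-8) = -43 + (448 - 8*sqrt(37)) = 405 - 8*sqrt(37)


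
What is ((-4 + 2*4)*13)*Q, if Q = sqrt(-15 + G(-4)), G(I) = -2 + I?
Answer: 52*I*sqrt(21) ≈ 238.29*I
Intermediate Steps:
Q = I*sqrt(21) (Q = sqrt(-15 + (-2 - 4)) = sqrt(-15 - 6) = sqrt(-21) = I*sqrt(21) ≈ 4.5826*I)
((-4 + 2*4)*13)*Q = ((-4 + 2*4)*13)*(I*sqrt(21)) = ((-4 + 8)*13)*(I*sqrt(21)) = (4*13)*(I*sqrt(21)) = 52*(I*sqrt(21)) = 52*I*sqrt(21)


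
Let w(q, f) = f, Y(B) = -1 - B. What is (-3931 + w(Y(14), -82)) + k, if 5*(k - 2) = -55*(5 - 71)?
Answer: -3285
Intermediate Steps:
k = 728 (k = 2 + (-55*(5 - 71))/5 = 2 + (-55*(-66))/5 = 2 + (⅕)*3630 = 2 + 726 = 728)
(-3931 + w(Y(14), -82)) + k = (-3931 - 82) + 728 = -4013 + 728 = -3285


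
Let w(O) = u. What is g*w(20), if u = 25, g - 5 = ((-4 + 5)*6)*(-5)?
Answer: -625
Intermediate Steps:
g = -25 (g = 5 + ((-4 + 5)*6)*(-5) = 5 + (1*6)*(-5) = 5 + 6*(-5) = 5 - 30 = -25)
w(O) = 25
g*w(20) = -25*25 = -625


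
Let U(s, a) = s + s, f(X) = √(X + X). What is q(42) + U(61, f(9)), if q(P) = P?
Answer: 164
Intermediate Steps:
f(X) = √2*√X (f(X) = √(2*X) = √2*√X)
U(s, a) = 2*s
q(42) + U(61, f(9)) = 42 + 2*61 = 42 + 122 = 164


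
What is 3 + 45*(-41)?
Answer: -1842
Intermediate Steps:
3 + 45*(-41) = 3 - 1845 = -1842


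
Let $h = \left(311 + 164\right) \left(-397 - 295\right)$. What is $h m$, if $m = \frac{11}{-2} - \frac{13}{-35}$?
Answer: $\frac{11800330}{7} \approx 1.6858 \cdot 10^{6}$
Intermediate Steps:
$m = - \frac{359}{70}$ ($m = 11 \left(- \frac{1}{2}\right) - - \frac{13}{35} = - \frac{11}{2} + \frac{13}{35} = - \frac{359}{70} \approx -5.1286$)
$h = -328700$ ($h = 475 \left(-692\right) = -328700$)
$h m = \left(-328700\right) \left(- \frac{359}{70}\right) = \frac{11800330}{7}$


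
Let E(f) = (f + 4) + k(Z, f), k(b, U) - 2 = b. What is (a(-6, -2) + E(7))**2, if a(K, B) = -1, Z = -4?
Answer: 64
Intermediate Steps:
k(b, U) = 2 + b
E(f) = 2 + f (E(f) = (f + 4) + (2 - 4) = (4 + f) - 2 = 2 + f)
(a(-6, -2) + E(7))**2 = (-1 + (2 + 7))**2 = (-1 + 9)**2 = 8**2 = 64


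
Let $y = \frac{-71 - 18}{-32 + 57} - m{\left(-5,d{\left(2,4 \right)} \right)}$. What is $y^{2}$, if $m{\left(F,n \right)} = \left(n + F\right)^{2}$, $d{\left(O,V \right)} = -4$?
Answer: $\frac{4468996}{625} \approx 7150.4$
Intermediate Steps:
$m{\left(F,n \right)} = \left(F + n\right)^{2}$
$y = - \frac{2114}{25}$ ($y = \frac{-71 - 18}{-32 + 57} - \left(-5 - 4\right)^{2} = - \frac{89}{25} - \left(-9\right)^{2} = \left(-89\right) \frac{1}{25} - 81 = - \frac{89}{25} - 81 = - \frac{2114}{25} \approx -84.56$)
$y^{2} = \left(- \frac{2114}{25}\right)^{2} = \frac{4468996}{625}$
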